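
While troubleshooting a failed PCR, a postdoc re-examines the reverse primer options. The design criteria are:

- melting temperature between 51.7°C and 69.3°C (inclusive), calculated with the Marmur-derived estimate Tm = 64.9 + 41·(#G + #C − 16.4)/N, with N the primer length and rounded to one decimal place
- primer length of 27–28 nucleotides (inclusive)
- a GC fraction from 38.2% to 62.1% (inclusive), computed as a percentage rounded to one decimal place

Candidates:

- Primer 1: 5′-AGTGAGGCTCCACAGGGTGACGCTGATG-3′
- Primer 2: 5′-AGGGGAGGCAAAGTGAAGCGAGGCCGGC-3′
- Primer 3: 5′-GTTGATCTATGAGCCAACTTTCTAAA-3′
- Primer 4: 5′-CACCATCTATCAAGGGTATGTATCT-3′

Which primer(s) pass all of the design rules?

Primer 1 (28 nt, A=6 T=5 G=11 C=6): Tm = 64.9 + 41·(17 − 16.4)/28 = 65.8°C ✓; length 28 ✓; GC 17/28 = 60.7% ✓ — passes.
Primer 2 (28 nt, A=8 T=1 G=14 C=5): Tm = 64.9 + 41·(19 − 16.4)/28 = 68.7°C ✓; length 28 ✓; GC 19/28 = 67.9%, outside 38.2–62.1% ✗ — fails.
Primer 3 (26 nt, A=8 T=9 G=4 C=5): Tm = 64.9 + 41·(9 − 16.4)/26 = 53.2°C ✓; length 26, outside 27–28 ✗; GC 9/26 = 34.6%, outside 38.2–62.1% ✗ — fails.
Primer 4 (25 nt, A=7 T=8 G=4 C=6): Tm = 64.9 + 41·(10 − 16.4)/25 = 54.4°C ✓; length 25, outside 27–28 ✗; GC 10/25 = 40.0% ✓ — fails.

Primer 1 only.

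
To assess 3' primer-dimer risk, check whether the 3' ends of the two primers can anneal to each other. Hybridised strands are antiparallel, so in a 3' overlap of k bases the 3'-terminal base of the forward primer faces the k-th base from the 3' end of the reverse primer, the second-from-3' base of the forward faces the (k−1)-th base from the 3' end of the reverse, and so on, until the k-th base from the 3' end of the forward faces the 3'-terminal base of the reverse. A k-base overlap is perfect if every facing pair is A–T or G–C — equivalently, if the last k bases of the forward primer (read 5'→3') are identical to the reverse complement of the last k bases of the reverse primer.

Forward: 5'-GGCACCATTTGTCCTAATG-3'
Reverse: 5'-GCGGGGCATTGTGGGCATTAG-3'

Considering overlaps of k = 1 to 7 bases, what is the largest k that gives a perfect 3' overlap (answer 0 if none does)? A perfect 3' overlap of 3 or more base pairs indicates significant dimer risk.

Longest perfect overlap: 6 complementary base pairs; significant dimer risk (threshold 3).

Last 7 bases (5'→3') — forward …CCTAATG, reverse …GCATTAG.
Reverse complement of the reverse primer's last 7 bases: CTAATGC; its first k bases are the reverse complement of the reverse primer's last k bases, so a perfect k-base overlap needs the forward primer's last k bases to equal them.
Comparing (forward last k vs required): k=1: G vs C ✗; k=2: TG vs CT ✗; k=3: ATG vs CTA ✗; k=4: AATG vs CTAA ✗; k=5: TAATG vs CTAAT ✗; k=6: CTAATG vs CTAATG ✓; k=7: CCTAATG vs CTAATGC ✗.
Only k = 6 is perfect, so the longest perfect 3' overlap is 6.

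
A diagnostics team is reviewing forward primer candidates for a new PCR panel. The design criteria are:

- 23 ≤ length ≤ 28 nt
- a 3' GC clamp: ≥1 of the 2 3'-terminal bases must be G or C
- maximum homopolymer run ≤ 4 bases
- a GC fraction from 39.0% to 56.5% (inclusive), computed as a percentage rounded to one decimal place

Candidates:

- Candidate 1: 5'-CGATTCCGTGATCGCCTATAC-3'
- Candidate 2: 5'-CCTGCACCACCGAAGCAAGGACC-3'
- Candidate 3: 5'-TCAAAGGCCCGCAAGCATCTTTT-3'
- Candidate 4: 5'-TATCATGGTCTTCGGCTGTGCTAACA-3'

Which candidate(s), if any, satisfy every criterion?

Candidate 1 (21 nt, A=4 T=6 G=4 C=7): length 21, outside 23–28 ✗; 3' end AC has 1 G/C ✓; longest run = 2 ✓; GC 11/21 = 52.4% ✓ — fails.
Candidate 2 (23 nt, A=7 T=1 G=5 C=10): length 23 ✓; 3' end CC has 2 G/C ✓; longest run = 2 ✓; GC 15/23 = 65.2%, outside 39.0–56.5% ✗ — fails.
Candidate 3 (23 nt, A=6 T=6 G=4 C=7): length 23 ✓; 3' end TT has 0 G/C, need ≥1 ✗; longest run = 4 ✓; GC 11/23 = 47.8% ✓ — fails.
Candidate 4 (26 nt, A=5 T=9 G=6 C=6): length 26 ✓; 3' end CA has 1 G/C ✓; longest run = 2 ✓; GC 12/26 = 46.2% ✓ — passes.

Candidate 4 only.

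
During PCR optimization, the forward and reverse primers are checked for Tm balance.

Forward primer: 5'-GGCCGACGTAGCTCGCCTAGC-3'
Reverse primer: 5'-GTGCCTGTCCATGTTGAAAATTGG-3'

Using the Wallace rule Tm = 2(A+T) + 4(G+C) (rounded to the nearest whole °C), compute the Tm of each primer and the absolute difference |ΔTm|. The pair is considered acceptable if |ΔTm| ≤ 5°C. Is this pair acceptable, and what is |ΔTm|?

Forward: A=3 T=3 G=7 C=8 → Tm = 2·6 + 4·15 = 72°C.
Reverse: A=5 T=8 G=7 C=4 → Tm = 2·13 + 4·11 = 70°C.
|ΔTm| = |72 − 70| = 2°C, ≤ 5°C.

|ΔTm| = 2°C; the pair is acceptable.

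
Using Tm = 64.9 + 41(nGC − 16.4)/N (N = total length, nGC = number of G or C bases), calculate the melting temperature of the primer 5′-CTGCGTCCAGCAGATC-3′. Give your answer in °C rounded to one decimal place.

48.5°C

Base counts: A=3, T=3, G=4, C=6; G+C = 10, N = 16.
Tm = 64.9 + 41·(10 − 16.4)/16 = 64.9 + -262.40/16 = 48.5°C.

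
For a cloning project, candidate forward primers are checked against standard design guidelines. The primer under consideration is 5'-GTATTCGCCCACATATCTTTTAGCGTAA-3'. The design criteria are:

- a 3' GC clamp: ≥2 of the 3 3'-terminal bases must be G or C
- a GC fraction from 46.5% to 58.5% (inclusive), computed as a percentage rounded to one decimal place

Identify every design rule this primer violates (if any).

Fails: GC clamp, GC content.

Base counts: A=7, T=10, G=4, C=7 (length 28).
GC clamp: 3' end TAA has 0 G/C, need ≥2 ✗
GC content: GC 11/28 = 39.3%, outside 46.5–58.5% ✗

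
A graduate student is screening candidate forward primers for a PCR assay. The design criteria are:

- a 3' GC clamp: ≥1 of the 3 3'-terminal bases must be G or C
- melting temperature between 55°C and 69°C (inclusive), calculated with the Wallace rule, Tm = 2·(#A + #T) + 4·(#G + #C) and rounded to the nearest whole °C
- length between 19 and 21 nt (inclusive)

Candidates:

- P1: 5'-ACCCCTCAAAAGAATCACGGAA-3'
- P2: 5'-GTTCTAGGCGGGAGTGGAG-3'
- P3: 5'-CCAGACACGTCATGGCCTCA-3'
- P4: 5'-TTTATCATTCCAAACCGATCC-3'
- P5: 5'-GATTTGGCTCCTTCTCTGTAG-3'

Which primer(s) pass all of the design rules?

P2, P3, P4 and P5.

P1 (22 nt, A=10 T=2 G=3 C=7): 3' end GAA has 1 G/C ✓; Tm = 2·12 + 4·10 = 64°C ✓; length 22, outside 19–21 ✗ — fails.
P2 (19 nt, A=3 T=4 G=10 C=2): 3' end GAG has 2 G/C ✓; Tm = 2·7 + 4·12 = 62°C ✓; length 19 ✓ — passes.
P3 (20 nt, A=5 T=3 G=4 C=8): 3' end TCA has 1 G/C ✓; Tm = 2·8 + 4·12 = 64°C ✓; length 20 ✓ — passes.
P4 (21 nt, A=6 T=7 G=1 C=7): 3' end TCC has 2 G/C ✓; Tm = 2·13 + 4·8 = 58°C ✓; length 21 ✓ — passes.
P5 (21 nt, A=2 T=9 G=5 C=5): 3' end TAG has 1 G/C ✓; Tm = 2·11 + 4·10 = 62°C ✓; length 21 ✓ — passes.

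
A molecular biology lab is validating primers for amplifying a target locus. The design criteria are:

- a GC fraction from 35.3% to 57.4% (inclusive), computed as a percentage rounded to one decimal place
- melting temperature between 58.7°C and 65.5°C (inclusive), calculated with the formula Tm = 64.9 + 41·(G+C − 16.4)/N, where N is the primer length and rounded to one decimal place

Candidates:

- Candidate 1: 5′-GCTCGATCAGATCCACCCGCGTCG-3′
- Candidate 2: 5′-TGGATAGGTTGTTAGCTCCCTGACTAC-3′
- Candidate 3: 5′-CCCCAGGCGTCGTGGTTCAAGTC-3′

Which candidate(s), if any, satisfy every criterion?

Candidate 1 (24 nt, A=4 T=4 G=6 C=10): GC 16/24 = 66.7%, outside 35.3–57.4% ✗; Tm = 64.9 + 41·(16 − 16.4)/24 = 64.2°C ✓ — fails.
Candidate 2 (27 nt, A=5 T=9 G=7 C=6): GC 13/27 = 48.1% ✓; Tm = 64.9 + 41·(13 − 16.4)/27 = 59.7°C ✓ — passes.
Candidate 3 (23 nt, A=3 T=5 G=7 C=8): GC 15/23 = 65.2%, outside 35.3–57.4% ✗; Tm = 64.9 + 41·(15 − 16.4)/23 = 62.4°C ✓ — fails.

Candidate 2 only.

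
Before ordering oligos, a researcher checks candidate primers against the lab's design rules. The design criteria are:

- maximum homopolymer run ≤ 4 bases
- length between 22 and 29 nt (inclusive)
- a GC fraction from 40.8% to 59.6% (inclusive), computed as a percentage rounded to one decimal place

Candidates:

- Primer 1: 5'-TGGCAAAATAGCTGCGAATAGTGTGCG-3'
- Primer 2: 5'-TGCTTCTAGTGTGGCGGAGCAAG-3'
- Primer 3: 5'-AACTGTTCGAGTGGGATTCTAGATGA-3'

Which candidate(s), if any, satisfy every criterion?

Primer 1, Primer 2 and Primer 3.

Primer 1 (27 nt, A=8 T=6 G=9 C=4): longest run = 4 ✓; length 27 ✓; GC 13/27 = 48.1% ✓ — passes.
Primer 2 (23 nt, A=4 T=6 G=9 C=4): longest run = 2 ✓; length 23 ✓; GC 13/23 = 56.5% ✓ — passes.
Primer 3 (26 nt, A=7 T=8 G=8 C=3): longest run = 3 ✓; length 26 ✓; GC 11/26 = 42.3% ✓ — passes.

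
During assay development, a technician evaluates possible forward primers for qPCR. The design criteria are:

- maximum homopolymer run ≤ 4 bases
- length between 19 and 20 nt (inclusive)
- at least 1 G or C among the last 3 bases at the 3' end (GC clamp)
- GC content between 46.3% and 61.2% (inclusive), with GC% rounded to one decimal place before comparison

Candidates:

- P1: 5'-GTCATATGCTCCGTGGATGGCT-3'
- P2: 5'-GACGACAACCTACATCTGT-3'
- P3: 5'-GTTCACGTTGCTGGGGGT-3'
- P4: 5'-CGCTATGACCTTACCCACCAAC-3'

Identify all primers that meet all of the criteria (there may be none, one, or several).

P2 only.

P1 (22 nt, A=3 T=7 G=7 C=5): longest run = 2 ✓; length 22, outside 19–20 ✗; 3' end GCT has 2 G/C ✓; GC 12/22 = 54.5% ✓ — fails.
P2 (19 nt, A=6 T=4 G=3 C=6): longest run = 2 ✓; length 19 ✓; 3' end TGT has 1 G/C ✓; GC 9/19 = 47.4% ✓ — passes.
P3 (18 nt, A=1 T=6 G=8 C=3): longest run = 5, exceeds 4 ✗; length 18, outside 19–20 ✗; 3' end GGT has 2 G/C ✓; GC 11/18 = 61.1% ✓ — fails.
P4 (22 nt, A=6 T=4 G=2 C=10): longest run = 3 ✓; length 22, outside 19–20 ✗; 3' end AAC has 1 G/C ✓; GC 12/22 = 54.5% ✓ — fails.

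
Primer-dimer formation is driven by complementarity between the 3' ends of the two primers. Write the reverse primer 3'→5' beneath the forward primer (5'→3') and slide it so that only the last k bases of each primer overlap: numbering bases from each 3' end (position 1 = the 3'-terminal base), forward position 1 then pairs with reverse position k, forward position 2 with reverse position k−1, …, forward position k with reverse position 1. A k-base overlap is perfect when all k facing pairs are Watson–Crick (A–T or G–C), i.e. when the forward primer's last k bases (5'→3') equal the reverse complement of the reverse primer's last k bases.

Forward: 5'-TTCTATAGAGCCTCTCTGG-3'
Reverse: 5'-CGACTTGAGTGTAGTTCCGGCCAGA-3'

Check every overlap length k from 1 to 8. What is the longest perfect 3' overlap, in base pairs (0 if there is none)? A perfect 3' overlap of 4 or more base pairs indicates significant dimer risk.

Last 8 bases (5'→3') — forward …CTCTCTGG, reverse …CGGCCAGA.
Reverse complement of the reverse primer's last 8 bases: TCTGGCCG; its first k bases are the reverse complement of the reverse primer's last k bases, so a perfect k-base overlap needs the forward primer's last k bases to equal them.
Comparing (forward last k vs required): k=1: G vs T ✗; k=2: GG vs TC ✗; k=3: TGG vs TCT ✗; k=4: CTGG vs TCTG ✗; k=5: TCTGG vs TCTGG ✓; k=6: CTCTGG vs TCTGGC ✗; k=7: TCTCTGG vs TCTGGCC ✗; k=8: CTCTCTGG vs TCTGGCCG ✗.
Only k = 5 is perfect, so the longest perfect 3' overlap is 5.

Longest perfect overlap: 5 complementary base pairs; significant dimer risk (threshold 4).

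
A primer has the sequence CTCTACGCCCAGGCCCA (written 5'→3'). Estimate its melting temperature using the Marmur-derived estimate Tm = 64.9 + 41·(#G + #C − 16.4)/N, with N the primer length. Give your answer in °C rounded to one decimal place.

Base counts: A=3, T=2, G=3, C=9; G+C = 12, N = 17.
Tm = 64.9 + 41·(12 − 16.4)/17 = 64.9 + -180.40/17 = 54.3°C.

54.3°C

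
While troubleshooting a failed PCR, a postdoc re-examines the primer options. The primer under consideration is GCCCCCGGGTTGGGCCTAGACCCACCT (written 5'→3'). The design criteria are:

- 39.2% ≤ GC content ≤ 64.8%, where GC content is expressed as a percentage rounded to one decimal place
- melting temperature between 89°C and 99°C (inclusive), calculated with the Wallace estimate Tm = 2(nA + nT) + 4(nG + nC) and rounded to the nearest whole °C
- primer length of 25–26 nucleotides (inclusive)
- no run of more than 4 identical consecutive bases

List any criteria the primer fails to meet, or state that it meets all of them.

Base counts: A=3, T=4, G=8, C=12 (length 27).
GC content: GC 20/27 = 74.1%, outside 39.2–64.8% ✗
Tm: Tm = 2·7 + 4·20 = 94°C ✓
length: length 27, outside 25–26 ✗
homopolymer run: longest run = 5, exceeds 4 ✗

Fails: GC content, length, homopolymer run.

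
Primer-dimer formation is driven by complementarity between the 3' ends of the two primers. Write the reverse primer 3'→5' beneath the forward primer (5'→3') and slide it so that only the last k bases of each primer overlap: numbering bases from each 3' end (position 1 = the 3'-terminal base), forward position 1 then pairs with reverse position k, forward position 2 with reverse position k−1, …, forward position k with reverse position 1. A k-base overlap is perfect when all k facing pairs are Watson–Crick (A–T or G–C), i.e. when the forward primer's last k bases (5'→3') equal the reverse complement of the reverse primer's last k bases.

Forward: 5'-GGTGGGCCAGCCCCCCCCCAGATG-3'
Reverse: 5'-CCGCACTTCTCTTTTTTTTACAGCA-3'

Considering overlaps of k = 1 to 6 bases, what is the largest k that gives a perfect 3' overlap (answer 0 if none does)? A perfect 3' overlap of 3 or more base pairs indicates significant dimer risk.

Longest perfect overlap: 2 complementary base pairs; below the dimer-risk threshold (threshold 3).

Last 6 bases (5'→3') — forward …CAGATG, reverse …ACAGCA.
Reverse complement of the reverse primer's last 6 bases: TGCTGT; its first k bases are the reverse complement of the reverse primer's last k bases, so a perfect k-base overlap needs the forward primer's last k bases to equal them.
Comparing (forward last k vs required): k=1: G vs T ✗; k=2: TG vs TG ✓; k=3: ATG vs TGC ✗; k=4: GATG vs TGCT ✗; k=5: AGATG vs TGCTG ✗; k=6: CAGATG vs TGCTGT ✗.
Only k = 2 is perfect, so the longest perfect 3' overlap is 2.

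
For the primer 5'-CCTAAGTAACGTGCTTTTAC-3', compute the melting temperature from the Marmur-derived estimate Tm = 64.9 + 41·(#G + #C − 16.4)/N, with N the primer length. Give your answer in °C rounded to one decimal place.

Base counts: A=5, T=7, G=3, C=5; G+C = 8, N = 20.
Tm = 64.9 + 41·(8 − 16.4)/20 = 64.9 + -344.40/20 = 47.7°C.

47.7°C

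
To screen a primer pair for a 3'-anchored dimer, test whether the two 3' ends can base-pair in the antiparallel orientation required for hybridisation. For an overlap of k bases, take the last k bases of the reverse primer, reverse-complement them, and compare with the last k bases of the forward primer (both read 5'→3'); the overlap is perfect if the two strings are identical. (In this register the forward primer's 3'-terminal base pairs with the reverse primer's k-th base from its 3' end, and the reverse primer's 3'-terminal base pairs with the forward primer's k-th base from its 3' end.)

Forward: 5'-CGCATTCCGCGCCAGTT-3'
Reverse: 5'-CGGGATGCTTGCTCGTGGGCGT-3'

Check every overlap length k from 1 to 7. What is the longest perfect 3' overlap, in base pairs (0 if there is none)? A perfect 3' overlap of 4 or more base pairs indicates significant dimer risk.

Longest perfect overlap: 0 complementary base pairs; below the dimer-risk threshold (threshold 4).

Last 7 bases (5'→3') — forward …GCCAGTT, reverse …TGGGCGT.
Reverse complement of the reverse primer's last 7 bases: ACGCCCA; its first k bases are the reverse complement of the reverse primer's last k bases, so a perfect k-base overlap needs the forward primer's last k bases to equal them.
Comparing (forward last k vs required): k=1: T vs A ✗; k=2: TT vs AC ✗; k=3: GTT vs ACG ✗; k=4: AGTT vs ACGC ✗; k=5: CAGTT vs ACGCC ✗; k=6: CCAGTT vs ACGCCC ✗; k=7: GCCAGTT vs ACGCCCA ✗.
No overlap length from 1 to 7 is perfect, so the longest perfect 3' overlap is 0.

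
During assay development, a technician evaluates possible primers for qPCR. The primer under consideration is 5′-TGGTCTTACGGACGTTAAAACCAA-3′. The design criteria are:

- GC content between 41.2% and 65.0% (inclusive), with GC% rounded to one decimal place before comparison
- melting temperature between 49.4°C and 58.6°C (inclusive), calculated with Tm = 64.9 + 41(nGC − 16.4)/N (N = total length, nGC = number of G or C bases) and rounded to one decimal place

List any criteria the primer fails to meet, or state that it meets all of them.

Base counts: A=8, T=6, G=5, C=5 (length 24).
GC content: GC 10/24 = 41.7% ✓
Tm: Tm = 64.9 + 41·(10 − 16.4)/24 = 54.0°C ✓

Meets all criteria.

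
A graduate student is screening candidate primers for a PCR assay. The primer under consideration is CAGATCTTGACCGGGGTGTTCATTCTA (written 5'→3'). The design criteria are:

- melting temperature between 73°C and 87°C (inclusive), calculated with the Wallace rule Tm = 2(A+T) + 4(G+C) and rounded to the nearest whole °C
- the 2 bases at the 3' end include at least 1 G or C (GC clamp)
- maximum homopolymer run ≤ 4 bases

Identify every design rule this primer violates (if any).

Fails: GC clamp.

Base counts: A=5, T=9, G=7, C=6 (length 27).
Tm: Tm = 2·14 + 4·13 = 80°C ✓
GC clamp: 3' end TA has 0 G/C, need ≥1 ✗
homopolymer run: longest run = 4 ✓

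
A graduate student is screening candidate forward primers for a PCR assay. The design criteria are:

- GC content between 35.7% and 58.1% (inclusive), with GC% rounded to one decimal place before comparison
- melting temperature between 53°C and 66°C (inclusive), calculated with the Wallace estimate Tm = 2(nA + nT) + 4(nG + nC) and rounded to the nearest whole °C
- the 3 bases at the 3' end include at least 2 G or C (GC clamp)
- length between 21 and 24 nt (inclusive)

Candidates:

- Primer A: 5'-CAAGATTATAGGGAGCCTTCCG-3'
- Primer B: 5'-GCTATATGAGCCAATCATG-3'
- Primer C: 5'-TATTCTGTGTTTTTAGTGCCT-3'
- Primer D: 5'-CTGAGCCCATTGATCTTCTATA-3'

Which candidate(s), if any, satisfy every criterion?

Primer A (22 nt, A=6 T=5 G=6 C=5): GC 11/22 = 50.0% ✓; Tm = 2·11 + 4·11 = 66°C ✓; 3' end CCG has 3 G/C ✓; length 22 ✓ — passes.
Primer B (19 nt, A=6 T=5 G=4 C=4): GC 8/19 = 42.1% ✓; Tm = 2·11 + 4·8 = 54°C ✓; 3' end ATG has 1 G/C, need ≥2 ✗; length 19, outside 21–24 ✗ — fails.
Primer C (21 nt, A=2 T=12 G=4 C=3): GC 7/21 = 33.3%, outside 35.7–58.1% ✗; Tm = 2·14 + 4·7 = 56°C ✓; 3' end CCT has 2 G/C ✓; length 21 ✓ — fails.
Primer D (22 nt, A=5 T=8 G=3 C=6): GC 9/22 = 40.9% ✓; Tm = 2·13 + 4·9 = 62°C ✓; 3' end ATA has 0 G/C, need ≥2 ✗; length 22 ✓ — fails.

Primer A only.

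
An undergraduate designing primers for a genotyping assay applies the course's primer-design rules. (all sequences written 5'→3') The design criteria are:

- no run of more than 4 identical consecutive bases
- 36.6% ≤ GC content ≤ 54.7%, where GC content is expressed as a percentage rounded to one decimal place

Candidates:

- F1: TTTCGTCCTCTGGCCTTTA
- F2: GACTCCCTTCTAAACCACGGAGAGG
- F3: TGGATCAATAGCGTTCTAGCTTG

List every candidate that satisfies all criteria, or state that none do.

F1 and F3.

F1 (19 nt, A=1 T=9 G=3 C=6): longest run = 3 ✓; GC 9/19 = 47.4% ✓ — passes.
F2 (25 nt, A=7 T=4 G=6 C=8): longest run = 3 ✓; GC 14/25 = 56.0%, outside 36.6–54.7% ✗ — fails.
F3 (23 nt, A=5 T=8 G=6 C=4): longest run = 2 ✓; GC 10/23 = 43.5% ✓ — passes.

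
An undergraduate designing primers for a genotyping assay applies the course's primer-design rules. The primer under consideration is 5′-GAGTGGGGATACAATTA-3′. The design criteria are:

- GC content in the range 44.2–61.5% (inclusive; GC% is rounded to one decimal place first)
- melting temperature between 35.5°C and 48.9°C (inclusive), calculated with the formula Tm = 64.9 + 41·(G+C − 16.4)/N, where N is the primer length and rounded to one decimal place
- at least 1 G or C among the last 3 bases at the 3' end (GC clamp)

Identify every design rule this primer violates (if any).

Fails: GC content, GC clamp.

Base counts: A=6, T=4, G=6, C=1 (length 17).
GC content: GC 7/17 = 41.2%, outside 44.2–61.5% ✗
Tm: Tm = 64.9 + 41·(7 − 16.4)/17 = 42.2°C ✓
GC clamp: 3' end TTA has 0 G/C, need ≥1 ✗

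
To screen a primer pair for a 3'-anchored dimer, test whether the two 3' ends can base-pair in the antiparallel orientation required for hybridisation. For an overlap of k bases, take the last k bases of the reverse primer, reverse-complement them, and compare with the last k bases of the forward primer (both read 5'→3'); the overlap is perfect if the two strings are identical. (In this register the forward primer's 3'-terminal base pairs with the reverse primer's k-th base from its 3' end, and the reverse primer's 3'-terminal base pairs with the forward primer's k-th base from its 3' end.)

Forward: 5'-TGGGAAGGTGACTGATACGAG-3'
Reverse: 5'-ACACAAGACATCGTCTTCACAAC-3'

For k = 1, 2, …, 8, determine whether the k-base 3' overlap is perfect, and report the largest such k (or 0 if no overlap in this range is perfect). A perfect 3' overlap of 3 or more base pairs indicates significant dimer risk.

Last 8 bases (5'→3') — forward …GATACGAG, reverse …TTCACAAC.
Reverse complement of the reverse primer's last 8 bases: GTTGTGAA; its first k bases are the reverse complement of the reverse primer's last k bases, so a perfect k-base overlap needs the forward primer's last k bases to equal them.
Comparing (forward last k vs required): k=1: G vs G ✓; k=2: AG vs GT ✗; k=3: GAG vs GTT ✗; k=4: CGAG vs GTTG ✗; k=5: ACGAG vs GTTGT ✗; k=6: TACGAG vs GTTGTG ✗; k=7: ATACGAG vs GTTGTGA ✗; k=8: GATACGAG vs GTTGTGAA ✗.
Only k = 1 is perfect, so the longest perfect 3' overlap is 1.

Longest perfect overlap: 1 complementary base pair; below the dimer-risk threshold (threshold 3).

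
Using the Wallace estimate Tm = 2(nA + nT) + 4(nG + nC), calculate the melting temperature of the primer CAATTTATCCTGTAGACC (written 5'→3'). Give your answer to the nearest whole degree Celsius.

50°C

Base counts: A=5, T=6, G=2, C=5 (length 18).
Tm = 2·(5+6) + 4·(2+5) = 2·11 + 4·7 = 22 + 28 = 50°C.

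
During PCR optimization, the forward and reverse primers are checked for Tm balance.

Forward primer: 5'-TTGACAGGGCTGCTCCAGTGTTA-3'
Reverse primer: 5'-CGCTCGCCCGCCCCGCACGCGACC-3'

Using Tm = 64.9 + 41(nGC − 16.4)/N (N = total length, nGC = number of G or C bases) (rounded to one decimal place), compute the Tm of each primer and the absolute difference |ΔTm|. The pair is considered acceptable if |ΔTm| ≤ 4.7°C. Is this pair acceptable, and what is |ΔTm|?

|ΔTm| = 15.7°C; the pair is not acceptable.

Forward: G+C = 12, N = 23 → Tm = 64.9 + 41·(12 − 16.4)/23 = 57.1°C.
Reverse: G+C = 21, N = 24 → Tm = 64.9 + 41·(21 − 16.4)/24 = 72.8°C.
|ΔTm| = |57.1 − 72.8| = 15.7°C, > 4.7°C.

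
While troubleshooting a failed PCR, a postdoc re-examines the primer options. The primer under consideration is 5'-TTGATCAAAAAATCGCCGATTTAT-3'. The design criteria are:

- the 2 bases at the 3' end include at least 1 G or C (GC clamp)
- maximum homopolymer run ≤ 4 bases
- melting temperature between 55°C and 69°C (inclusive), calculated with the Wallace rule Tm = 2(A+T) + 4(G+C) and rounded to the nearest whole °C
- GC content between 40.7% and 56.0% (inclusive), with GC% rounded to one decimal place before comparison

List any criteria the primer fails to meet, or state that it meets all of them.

Fails: GC clamp, homopolymer run, GC content.

Base counts: A=9, T=8, G=3, C=4 (length 24).
GC clamp: 3' end AT has 0 G/C, need ≥1 ✗
homopolymer run: longest run = 6, exceeds 4 ✗
Tm: Tm = 2·17 + 4·7 = 62°C ✓
GC content: GC 7/24 = 29.2%, outside 40.7–56.0% ✗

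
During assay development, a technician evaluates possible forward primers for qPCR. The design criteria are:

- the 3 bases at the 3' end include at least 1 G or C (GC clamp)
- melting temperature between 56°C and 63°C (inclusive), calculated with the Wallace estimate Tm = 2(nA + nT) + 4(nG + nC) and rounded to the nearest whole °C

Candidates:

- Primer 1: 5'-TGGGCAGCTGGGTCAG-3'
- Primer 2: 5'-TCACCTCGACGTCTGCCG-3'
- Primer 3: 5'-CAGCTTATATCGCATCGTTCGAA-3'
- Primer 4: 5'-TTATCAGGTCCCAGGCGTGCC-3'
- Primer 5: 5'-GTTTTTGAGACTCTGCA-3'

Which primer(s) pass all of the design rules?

Primer 1 (16 nt, A=2 T=3 G=8 C=3): 3' end CAG has 2 G/C ✓; Tm = 2·5 + 4·11 = 54°C, outside 56–63°C ✗ — fails.
Primer 2 (18 nt, A=2 T=4 G=4 C=8): 3' end CCG has 3 G/C ✓; Tm = 2·6 + 4·12 = 60°C ✓ — passes.
Primer 3 (23 nt, A=6 T=7 G=4 C=6): 3' end GAA has 1 G/C ✓; Tm = 2·13 + 4·10 = 66°C, outside 56–63°C ✗ — fails.
Primer 4 (21 nt, A=3 T=5 G=6 C=7): 3' end GCC has 3 G/C ✓; Tm = 2·8 + 4·13 = 68°C, outside 56–63°C ✗ — fails.
Primer 5 (17 nt, A=3 T=7 G=4 C=3): 3' end GCA has 2 G/C ✓; Tm = 2·10 + 4·7 = 48°C, outside 56–63°C ✗ — fails.

Primer 2 only.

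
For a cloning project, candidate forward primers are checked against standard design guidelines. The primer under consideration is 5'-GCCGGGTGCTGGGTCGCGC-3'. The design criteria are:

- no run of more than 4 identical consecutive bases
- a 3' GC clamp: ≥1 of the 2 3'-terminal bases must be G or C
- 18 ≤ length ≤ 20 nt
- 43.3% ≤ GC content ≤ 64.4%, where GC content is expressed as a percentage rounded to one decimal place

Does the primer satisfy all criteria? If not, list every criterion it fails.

Base counts: A=0, T=3, G=10, C=6 (length 19).
homopolymer run: longest run = 3 ✓
GC clamp: 3' end GC has 2 G/C ✓
length: length 19 ✓
GC content: GC 16/19 = 84.2%, outside 43.3–64.4% ✗

Fails: GC content.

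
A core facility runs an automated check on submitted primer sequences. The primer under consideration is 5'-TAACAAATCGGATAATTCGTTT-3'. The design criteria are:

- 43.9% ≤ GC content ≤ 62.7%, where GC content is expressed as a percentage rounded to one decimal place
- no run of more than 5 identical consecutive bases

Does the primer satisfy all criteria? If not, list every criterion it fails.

Base counts: A=8, T=8, G=3, C=3 (length 22).
GC content: GC 6/22 = 27.3%, outside 43.9–62.7% ✗
homopolymer run: longest run = 3 ✓

Fails: GC content.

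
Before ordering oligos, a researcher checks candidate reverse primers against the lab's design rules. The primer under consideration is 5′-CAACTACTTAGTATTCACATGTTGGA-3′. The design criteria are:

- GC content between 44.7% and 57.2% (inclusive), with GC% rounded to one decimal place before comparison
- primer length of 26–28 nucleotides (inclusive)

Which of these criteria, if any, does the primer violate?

Base counts: A=8, T=9, G=4, C=5 (length 26).
GC content: GC 9/26 = 34.6%, outside 44.7–57.2% ✗
length: length 26 ✓

Fails: GC content.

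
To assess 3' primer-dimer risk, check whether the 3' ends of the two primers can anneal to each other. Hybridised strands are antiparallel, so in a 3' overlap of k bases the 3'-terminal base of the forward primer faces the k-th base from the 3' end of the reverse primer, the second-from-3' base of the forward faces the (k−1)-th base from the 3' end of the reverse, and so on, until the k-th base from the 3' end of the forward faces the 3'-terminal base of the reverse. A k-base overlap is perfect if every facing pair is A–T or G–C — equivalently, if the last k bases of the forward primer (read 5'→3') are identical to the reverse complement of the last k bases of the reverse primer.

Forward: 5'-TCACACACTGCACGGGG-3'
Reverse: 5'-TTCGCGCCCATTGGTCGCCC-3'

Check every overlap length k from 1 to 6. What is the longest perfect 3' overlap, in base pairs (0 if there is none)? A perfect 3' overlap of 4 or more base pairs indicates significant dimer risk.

Last 6 bases (5'→3') — forward …ACGGGG, reverse …TCGCCC.
Reverse complement of the reverse primer's last 6 bases: GGGCGA; its first k bases are the reverse complement of the reverse primer's last k bases, so a perfect k-base overlap needs the forward primer's last k bases to equal them.
Comparing (forward last k vs required): k=1: G vs G ✓; k=2: GG vs GG ✓; k=3: GGG vs GGG ✓; k=4: GGGG vs GGGC ✗; k=5: CGGGG vs GGGCG ✗; k=6: ACGGGG vs GGGCGA ✗.
Perfect overlaps at k = 1, 2, 3; the largest is 3.

Longest perfect overlap: 3 complementary base pairs; below the dimer-risk threshold (threshold 4).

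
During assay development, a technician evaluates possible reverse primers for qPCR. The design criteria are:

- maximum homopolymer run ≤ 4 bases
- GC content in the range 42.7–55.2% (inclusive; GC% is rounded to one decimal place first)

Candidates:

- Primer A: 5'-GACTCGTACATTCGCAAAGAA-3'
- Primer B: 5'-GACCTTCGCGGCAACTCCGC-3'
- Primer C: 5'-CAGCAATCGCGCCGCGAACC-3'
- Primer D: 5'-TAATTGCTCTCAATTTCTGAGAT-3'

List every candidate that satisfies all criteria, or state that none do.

Primer A only.

Primer A (21 nt, A=8 T=4 G=4 C=5): longest run = 3 ✓; GC 9/21 = 42.9% ✓ — passes.
Primer B (20 nt, A=3 T=3 G=5 C=9): longest run = 2 ✓; GC 14/20 = 70.0%, outside 42.7–55.2% ✗ — fails.
Primer C (20 nt, A=5 T=1 G=5 C=9): longest run = 2 ✓; GC 14/20 = 70.0%, outside 42.7–55.2% ✗ — fails.
Primer D (23 nt, A=6 T=10 G=3 C=4): longest run = 3 ✓; GC 7/23 = 30.4%, outside 42.7–55.2% ✗ — fails.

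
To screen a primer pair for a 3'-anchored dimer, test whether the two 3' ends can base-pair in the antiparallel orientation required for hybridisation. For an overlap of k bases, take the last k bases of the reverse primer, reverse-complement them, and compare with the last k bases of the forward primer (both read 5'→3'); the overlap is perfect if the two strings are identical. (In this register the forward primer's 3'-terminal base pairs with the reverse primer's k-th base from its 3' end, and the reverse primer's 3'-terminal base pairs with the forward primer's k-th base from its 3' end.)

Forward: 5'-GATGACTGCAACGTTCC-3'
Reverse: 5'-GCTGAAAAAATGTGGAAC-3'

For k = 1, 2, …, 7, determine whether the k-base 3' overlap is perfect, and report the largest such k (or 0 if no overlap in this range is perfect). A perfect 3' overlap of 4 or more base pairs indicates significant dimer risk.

Longest perfect overlap: 5 complementary base pairs; significant dimer risk (threshold 4).

Last 7 bases (5'→3') — forward …ACGTTCC, reverse …GTGGAAC.
Reverse complement of the reverse primer's last 7 bases: GTTCCAC; its first k bases are the reverse complement of the reverse primer's last k bases, so a perfect k-base overlap needs the forward primer's last k bases to equal them.
Comparing (forward last k vs required): k=1: C vs G ✗; k=2: CC vs GT ✗; k=3: TCC vs GTT ✗; k=4: TTCC vs GTTC ✗; k=5: GTTCC vs GTTCC ✓; k=6: CGTTCC vs GTTCCA ✗; k=7: ACGTTCC vs GTTCCAC ✗.
Only k = 5 is perfect, so the longest perfect 3' overlap is 5.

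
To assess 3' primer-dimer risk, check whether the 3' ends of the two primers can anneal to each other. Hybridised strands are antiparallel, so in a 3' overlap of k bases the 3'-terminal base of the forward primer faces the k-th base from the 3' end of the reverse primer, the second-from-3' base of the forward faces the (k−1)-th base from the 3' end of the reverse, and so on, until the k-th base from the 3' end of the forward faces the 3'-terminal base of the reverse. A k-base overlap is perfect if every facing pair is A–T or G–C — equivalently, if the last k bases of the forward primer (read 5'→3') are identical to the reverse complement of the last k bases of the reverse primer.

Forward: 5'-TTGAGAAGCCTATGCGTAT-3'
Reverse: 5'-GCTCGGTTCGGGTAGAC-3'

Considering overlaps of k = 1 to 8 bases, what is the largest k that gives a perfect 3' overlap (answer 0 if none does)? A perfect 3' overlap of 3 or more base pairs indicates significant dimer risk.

Longest perfect overlap: 0 complementary base pairs; below the dimer-risk threshold (threshold 3).

Last 8 bases (5'→3') — forward …ATGCGTAT, reverse …GGGTAGAC.
Reverse complement of the reverse primer's last 8 bases: GTCTACCC; its first k bases are the reverse complement of the reverse primer's last k bases, so a perfect k-base overlap needs the forward primer's last k bases to equal them.
Comparing (forward last k vs required): k=1: T vs G ✗; k=2: AT vs GT ✗; k=3: TAT vs GTC ✗; k=4: GTAT vs GTCT ✗; k=5: CGTAT vs GTCTA ✗; k=6: GCGTAT vs GTCTAC ✗; k=7: TGCGTAT vs GTCTACC ✗; k=8: ATGCGTAT vs GTCTACCC ✗.
No overlap length from 1 to 8 is perfect, so the longest perfect 3' overlap is 0.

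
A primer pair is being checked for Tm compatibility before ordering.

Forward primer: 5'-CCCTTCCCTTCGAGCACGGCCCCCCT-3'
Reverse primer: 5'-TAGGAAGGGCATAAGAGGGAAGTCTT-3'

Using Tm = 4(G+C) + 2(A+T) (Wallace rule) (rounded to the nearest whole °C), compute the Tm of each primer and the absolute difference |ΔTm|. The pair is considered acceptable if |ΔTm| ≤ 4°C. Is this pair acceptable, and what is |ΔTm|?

|ΔTm| = 14°C; the pair is not acceptable.

Forward: A=2 T=5 G=4 C=15 → Tm = 2·7 + 4·19 = 90°C.
Reverse: A=9 T=5 G=10 C=2 → Tm = 2·14 + 4·12 = 76°C.
|ΔTm| = |90 − 76| = 14°C, > 4°C.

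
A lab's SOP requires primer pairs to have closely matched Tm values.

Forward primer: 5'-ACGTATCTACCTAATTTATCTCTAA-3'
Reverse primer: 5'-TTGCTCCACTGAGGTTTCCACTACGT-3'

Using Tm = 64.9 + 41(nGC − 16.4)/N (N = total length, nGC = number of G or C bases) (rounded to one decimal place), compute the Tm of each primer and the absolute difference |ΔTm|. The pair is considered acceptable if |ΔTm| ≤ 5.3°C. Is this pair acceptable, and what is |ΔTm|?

|ΔTm| = 10.0°C; the pair is not acceptable.

Forward: G+C = 7, N = 25 → Tm = 64.9 + 41·(7 − 16.4)/25 = 49.5°C.
Reverse: G+C = 13, N = 26 → Tm = 64.9 + 41·(13 − 16.4)/26 = 59.5°C.
|ΔTm| = |49.5 − 59.5| = 10.0°C, > 5.3°C.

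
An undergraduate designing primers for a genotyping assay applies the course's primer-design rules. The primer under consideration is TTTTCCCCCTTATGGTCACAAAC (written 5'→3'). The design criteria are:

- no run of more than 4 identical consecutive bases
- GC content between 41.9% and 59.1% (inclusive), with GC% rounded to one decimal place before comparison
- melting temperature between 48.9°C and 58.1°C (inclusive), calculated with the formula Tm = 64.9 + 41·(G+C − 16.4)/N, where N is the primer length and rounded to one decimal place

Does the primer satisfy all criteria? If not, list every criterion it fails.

Fails: homopolymer run.

Base counts: A=5, T=8, G=2, C=8 (length 23).
homopolymer run: longest run = 5, exceeds 4 ✗
GC content: GC 10/23 = 43.5% ✓
Tm: Tm = 64.9 + 41·(10 − 16.4)/23 = 53.5°C ✓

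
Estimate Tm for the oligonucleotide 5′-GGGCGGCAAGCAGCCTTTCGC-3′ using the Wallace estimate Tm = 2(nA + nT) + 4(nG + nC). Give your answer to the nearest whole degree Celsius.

72°C

Base counts: A=3, T=3, G=8, C=7 (length 21).
Tm = 2·(3+3) + 4·(8+7) = 2·6 + 4·15 = 12 + 60 = 72°C.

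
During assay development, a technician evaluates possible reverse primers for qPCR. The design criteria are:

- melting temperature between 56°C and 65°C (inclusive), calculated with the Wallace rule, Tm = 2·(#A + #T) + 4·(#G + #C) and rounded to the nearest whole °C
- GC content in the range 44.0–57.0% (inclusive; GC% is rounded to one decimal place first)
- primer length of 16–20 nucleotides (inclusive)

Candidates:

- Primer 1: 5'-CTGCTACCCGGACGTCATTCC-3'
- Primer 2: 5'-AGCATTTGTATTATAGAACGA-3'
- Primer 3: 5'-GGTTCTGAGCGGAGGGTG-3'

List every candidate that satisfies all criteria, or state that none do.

None of the candidates satisfy all criteria.

Primer 1 (21 nt, A=3 T=5 G=4 C=9): Tm = 2·8 + 4·13 = 68°C, outside 56–65°C ✗; GC 13/21 = 61.9%, outside 44.0–57.0% ✗; length 21, outside 16–20 ✗ — fails.
Primer 2 (21 nt, A=8 T=7 G=4 C=2): Tm = 2·15 + 4·6 = 54°C, outside 56–65°C ✗; GC 6/21 = 28.6%, outside 44.0–57.0% ✗; length 21, outside 16–20 ✗ — fails.
Primer 3 (18 nt, A=2 T=4 G=10 C=2): Tm = 2·6 + 4·12 = 60°C ✓; GC 12/18 = 66.7%, outside 44.0–57.0% ✗; length 18 ✓ — fails.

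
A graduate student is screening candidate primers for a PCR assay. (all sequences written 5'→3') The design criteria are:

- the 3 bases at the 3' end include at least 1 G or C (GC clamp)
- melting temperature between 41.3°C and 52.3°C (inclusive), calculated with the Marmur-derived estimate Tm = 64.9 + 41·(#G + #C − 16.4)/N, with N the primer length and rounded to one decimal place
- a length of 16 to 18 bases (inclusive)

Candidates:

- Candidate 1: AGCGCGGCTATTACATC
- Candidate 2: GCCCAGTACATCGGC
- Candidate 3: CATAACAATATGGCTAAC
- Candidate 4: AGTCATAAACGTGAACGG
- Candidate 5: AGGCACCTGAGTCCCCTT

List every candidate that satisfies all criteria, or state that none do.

Candidate 1 and Candidate 4.

Candidate 1 (17 nt, A=4 T=4 G=4 C=5): 3' end ATC has 1 G/C ✓; Tm = 64.9 + 41·(9 − 16.4)/17 = 47.1°C ✓; length 17 ✓ — passes.
Candidate 2 (15 nt, A=3 T=2 G=4 C=6): 3' end GGC has 3 G/C ✓; Tm = 64.9 + 41·(10 − 16.4)/15 = 47.4°C ✓; length 15, outside 16–18 ✗ — fails.
Candidate 3 (18 nt, A=8 T=4 G=2 C=4): 3' end AAC has 1 G/C ✓; Tm = 64.9 + 41·(6 − 16.4)/18 = 41.2°C, outside 41.3–52.3°C ✗; length 18 ✓ — fails.
Candidate 4 (18 nt, A=7 T=3 G=5 C=3): 3' end CGG has 3 G/C ✓; Tm = 64.9 + 41·(8 − 16.4)/18 = 45.8°C ✓; length 18 ✓ — passes.
Candidate 5 (18 nt, A=3 T=4 G=4 C=7): 3' end CTT has 1 G/C ✓; Tm = 64.9 + 41·(11 − 16.4)/18 = 52.6°C, outside 41.3–52.3°C ✗; length 18 ✓ — fails.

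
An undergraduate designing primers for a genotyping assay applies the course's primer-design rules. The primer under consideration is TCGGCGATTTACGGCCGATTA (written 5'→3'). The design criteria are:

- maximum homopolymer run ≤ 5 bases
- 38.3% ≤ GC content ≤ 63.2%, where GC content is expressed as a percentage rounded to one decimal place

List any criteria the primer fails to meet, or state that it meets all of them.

Meets all criteria.

Base counts: A=4, T=6, G=6, C=5 (length 21).
homopolymer run: longest run = 3 ✓
GC content: GC 11/21 = 52.4% ✓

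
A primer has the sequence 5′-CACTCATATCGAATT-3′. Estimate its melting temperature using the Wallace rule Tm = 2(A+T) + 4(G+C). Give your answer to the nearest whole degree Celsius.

Base counts: A=5, T=5, G=1, C=4 (length 15).
Tm = 2·(5+5) + 4·(1+4) = 2·10 + 4·5 = 20 + 20 = 40°C.

40°C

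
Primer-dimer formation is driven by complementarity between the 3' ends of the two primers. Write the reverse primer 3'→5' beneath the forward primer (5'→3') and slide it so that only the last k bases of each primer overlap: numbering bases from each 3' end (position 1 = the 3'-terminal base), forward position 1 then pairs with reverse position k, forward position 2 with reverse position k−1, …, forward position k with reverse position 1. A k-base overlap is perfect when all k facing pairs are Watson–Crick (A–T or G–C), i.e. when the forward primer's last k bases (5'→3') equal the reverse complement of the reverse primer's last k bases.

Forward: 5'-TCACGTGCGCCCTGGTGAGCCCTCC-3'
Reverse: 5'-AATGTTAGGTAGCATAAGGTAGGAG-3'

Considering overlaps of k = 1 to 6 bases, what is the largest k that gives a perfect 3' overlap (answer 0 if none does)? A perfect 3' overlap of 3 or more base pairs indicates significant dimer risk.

Last 6 bases (5'→3') — forward …CCCTCC, reverse …TAGGAG.
Reverse complement of the reverse primer's last 6 bases: CTCCTA; its first k bases are the reverse complement of the reverse primer's last k bases, so a perfect k-base overlap needs the forward primer's last k bases to equal them.
Comparing (forward last k vs required): k=1: C vs C ✓; k=2: CC vs CT ✗; k=3: TCC vs CTC ✗; k=4: CTCC vs CTCC ✓; k=5: CCTCC vs CTCCT ✗; k=6: CCCTCC vs CTCCTA ✗.
Perfect overlaps at k = 1, 4; the largest is 4.

Longest perfect overlap: 4 complementary base pairs; significant dimer risk (threshold 3).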